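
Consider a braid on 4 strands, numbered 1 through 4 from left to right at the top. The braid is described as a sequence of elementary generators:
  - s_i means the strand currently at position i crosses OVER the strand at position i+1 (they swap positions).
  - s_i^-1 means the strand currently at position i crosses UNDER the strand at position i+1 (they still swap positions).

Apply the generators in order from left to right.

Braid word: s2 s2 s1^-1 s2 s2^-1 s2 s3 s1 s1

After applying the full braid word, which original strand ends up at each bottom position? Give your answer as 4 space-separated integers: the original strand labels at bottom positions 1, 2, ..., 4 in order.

Answer: 2 3 4 1

Derivation:
Gen 1 (s2): strand 2 crosses over strand 3. Perm now: [1 3 2 4]
Gen 2 (s2): strand 3 crosses over strand 2. Perm now: [1 2 3 4]
Gen 3 (s1^-1): strand 1 crosses under strand 2. Perm now: [2 1 3 4]
Gen 4 (s2): strand 1 crosses over strand 3. Perm now: [2 3 1 4]
Gen 5 (s2^-1): strand 3 crosses under strand 1. Perm now: [2 1 3 4]
Gen 6 (s2): strand 1 crosses over strand 3. Perm now: [2 3 1 4]
Gen 7 (s3): strand 1 crosses over strand 4. Perm now: [2 3 4 1]
Gen 8 (s1): strand 2 crosses over strand 3. Perm now: [3 2 4 1]
Gen 9 (s1): strand 3 crosses over strand 2. Perm now: [2 3 4 1]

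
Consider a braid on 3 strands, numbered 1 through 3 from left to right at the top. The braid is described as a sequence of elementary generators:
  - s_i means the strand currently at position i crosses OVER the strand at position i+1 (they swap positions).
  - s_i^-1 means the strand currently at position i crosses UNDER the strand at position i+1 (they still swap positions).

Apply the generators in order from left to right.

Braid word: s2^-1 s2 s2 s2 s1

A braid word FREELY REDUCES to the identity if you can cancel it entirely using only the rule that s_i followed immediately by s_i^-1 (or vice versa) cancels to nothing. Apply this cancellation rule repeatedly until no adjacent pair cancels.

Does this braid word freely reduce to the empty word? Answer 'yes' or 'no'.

Gen 1 (s2^-1): push. Stack: [s2^-1]
Gen 2 (s2): cancels prior s2^-1. Stack: []
Gen 3 (s2): push. Stack: [s2]
Gen 4 (s2): push. Stack: [s2 s2]
Gen 5 (s1): push. Stack: [s2 s2 s1]
Reduced word: s2 s2 s1

Answer: no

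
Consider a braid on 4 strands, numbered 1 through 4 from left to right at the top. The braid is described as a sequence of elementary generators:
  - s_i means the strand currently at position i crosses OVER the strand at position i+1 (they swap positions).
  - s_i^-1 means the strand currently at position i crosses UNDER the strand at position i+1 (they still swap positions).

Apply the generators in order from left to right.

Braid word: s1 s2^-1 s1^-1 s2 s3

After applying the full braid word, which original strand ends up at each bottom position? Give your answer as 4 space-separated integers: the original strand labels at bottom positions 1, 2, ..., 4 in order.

Answer: 3 1 4 2

Derivation:
Gen 1 (s1): strand 1 crosses over strand 2. Perm now: [2 1 3 4]
Gen 2 (s2^-1): strand 1 crosses under strand 3. Perm now: [2 3 1 4]
Gen 3 (s1^-1): strand 2 crosses under strand 3. Perm now: [3 2 1 4]
Gen 4 (s2): strand 2 crosses over strand 1. Perm now: [3 1 2 4]
Gen 5 (s3): strand 2 crosses over strand 4. Perm now: [3 1 4 2]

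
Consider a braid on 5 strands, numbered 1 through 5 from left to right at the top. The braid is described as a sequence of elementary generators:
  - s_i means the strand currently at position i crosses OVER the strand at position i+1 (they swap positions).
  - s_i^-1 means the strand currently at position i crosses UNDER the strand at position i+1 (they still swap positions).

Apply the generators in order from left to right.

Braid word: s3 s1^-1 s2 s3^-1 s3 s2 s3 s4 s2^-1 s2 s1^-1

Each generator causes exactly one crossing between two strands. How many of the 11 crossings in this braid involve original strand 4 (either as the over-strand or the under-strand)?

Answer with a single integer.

Answer: 5

Derivation:
Gen 1: crossing 3x4. Involves strand 4? yes. Count so far: 1
Gen 2: crossing 1x2. Involves strand 4? no. Count so far: 1
Gen 3: crossing 1x4. Involves strand 4? yes. Count so far: 2
Gen 4: crossing 1x3. Involves strand 4? no. Count so far: 2
Gen 5: crossing 3x1. Involves strand 4? no. Count so far: 2
Gen 6: crossing 4x1. Involves strand 4? yes. Count so far: 3
Gen 7: crossing 4x3. Involves strand 4? yes. Count so far: 4
Gen 8: crossing 4x5. Involves strand 4? yes. Count so far: 5
Gen 9: crossing 1x3. Involves strand 4? no. Count so far: 5
Gen 10: crossing 3x1. Involves strand 4? no. Count so far: 5
Gen 11: crossing 2x1. Involves strand 4? no. Count so far: 5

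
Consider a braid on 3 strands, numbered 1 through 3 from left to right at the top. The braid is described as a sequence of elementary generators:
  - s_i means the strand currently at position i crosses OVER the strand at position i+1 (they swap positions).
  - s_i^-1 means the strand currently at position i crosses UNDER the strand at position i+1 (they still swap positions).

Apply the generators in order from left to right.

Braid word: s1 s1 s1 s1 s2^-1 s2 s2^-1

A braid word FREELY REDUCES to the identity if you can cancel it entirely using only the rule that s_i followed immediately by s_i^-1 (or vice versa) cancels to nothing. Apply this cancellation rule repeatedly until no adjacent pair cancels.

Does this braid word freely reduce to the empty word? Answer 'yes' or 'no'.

Answer: no

Derivation:
Gen 1 (s1): push. Stack: [s1]
Gen 2 (s1): push. Stack: [s1 s1]
Gen 3 (s1): push. Stack: [s1 s1 s1]
Gen 4 (s1): push. Stack: [s1 s1 s1 s1]
Gen 5 (s2^-1): push. Stack: [s1 s1 s1 s1 s2^-1]
Gen 6 (s2): cancels prior s2^-1. Stack: [s1 s1 s1 s1]
Gen 7 (s2^-1): push. Stack: [s1 s1 s1 s1 s2^-1]
Reduced word: s1 s1 s1 s1 s2^-1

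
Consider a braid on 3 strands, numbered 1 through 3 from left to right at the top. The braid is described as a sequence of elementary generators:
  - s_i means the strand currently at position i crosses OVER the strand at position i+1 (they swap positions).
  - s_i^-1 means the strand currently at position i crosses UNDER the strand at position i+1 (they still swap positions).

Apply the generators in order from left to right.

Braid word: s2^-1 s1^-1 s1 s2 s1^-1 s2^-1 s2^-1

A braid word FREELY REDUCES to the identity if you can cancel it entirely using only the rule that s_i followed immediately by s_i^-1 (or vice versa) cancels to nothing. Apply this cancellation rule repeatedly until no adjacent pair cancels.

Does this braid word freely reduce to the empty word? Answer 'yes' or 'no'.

Gen 1 (s2^-1): push. Stack: [s2^-1]
Gen 2 (s1^-1): push. Stack: [s2^-1 s1^-1]
Gen 3 (s1): cancels prior s1^-1. Stack: [s2^-1]
Gen 4 (s2): cancels prior s2^-1. Stack: []
Gen 5 (s1^-1): push. Stack: [s1^-1]
Gen 6 (s2^-1): push. Stack: [s1^-1 s2^-1]
Gen 7 (s2^-1): push. Stack: [s1^-1 s2^-1 s2^-1]
Reduced word: s1^-1 s2^-1 s2^-1

Answer: no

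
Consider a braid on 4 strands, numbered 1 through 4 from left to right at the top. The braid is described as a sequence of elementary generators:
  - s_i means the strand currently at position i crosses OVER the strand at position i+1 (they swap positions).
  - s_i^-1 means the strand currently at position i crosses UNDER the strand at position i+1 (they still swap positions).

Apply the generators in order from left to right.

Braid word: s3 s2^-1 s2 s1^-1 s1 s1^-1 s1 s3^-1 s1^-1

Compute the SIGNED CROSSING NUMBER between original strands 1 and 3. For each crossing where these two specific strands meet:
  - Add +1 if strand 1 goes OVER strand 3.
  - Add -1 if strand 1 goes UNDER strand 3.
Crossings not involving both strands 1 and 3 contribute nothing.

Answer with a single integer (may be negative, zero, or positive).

Gen 1: crossing 3x4. Both 1&3? no. Sum: 0
Gen 2: crossing 2x4. Both 1&3? no. Sum: 0
Gen 3: crossing 4x2. Both 1&3? no. Sum: 0
Gen 4: crossing 1x2. Both 1&3? no. Sum: 0
Gen 5: crossing 2x1. Both 1&3? no. Sum: 0
Gen 6: crossing 1x2. Both 1&3? no. Sum: 0
Gen 7: crossing 2x1. Both 1&3? no. Sum: 0
Gen 8: crossing 4x3. Both 1&3? no. Sum: 0
Gen 9: crossing 1x2. Both 1&3? no. Sum: 0

Answer: 0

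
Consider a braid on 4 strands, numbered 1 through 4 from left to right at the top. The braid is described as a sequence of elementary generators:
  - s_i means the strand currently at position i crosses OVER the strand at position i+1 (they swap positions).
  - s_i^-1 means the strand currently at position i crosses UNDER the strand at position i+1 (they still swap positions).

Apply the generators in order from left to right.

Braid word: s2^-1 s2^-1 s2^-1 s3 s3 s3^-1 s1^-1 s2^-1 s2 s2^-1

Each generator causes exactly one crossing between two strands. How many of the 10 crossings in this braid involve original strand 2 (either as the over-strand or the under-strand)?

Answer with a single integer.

Answer: 6

Derivation:
Gen 1: crossing 2x3. Involves strand 2? yes. Count so far: 1
Gen 2: crossing 3x2. Involves strand 2? yes. Count so far: 2
Gen 3: crossing 2x3. Involves strand 2? yes. Count so far: 3
Gen 4: crossing 2x4. Involves strand 2? yes. Count so far: 4
Gen 5: crossing 4x2. Involves strand 2? yes. Count so far: 5
Gen 6: crossing 2x4. Involves strand 2? yes. Count so far: 6
Gen 7: crossing 1x3. Involves strand 2? no. Count so far: 6
Gen 8: crossing 1x4. Involves strand 2? no. Count so far: 6
Gen 9: crossing 4x1. Involves strand 2? no. Count so far: 6
Gen 10: crossing 1x4. Involves strand 2? no. Count so far: 6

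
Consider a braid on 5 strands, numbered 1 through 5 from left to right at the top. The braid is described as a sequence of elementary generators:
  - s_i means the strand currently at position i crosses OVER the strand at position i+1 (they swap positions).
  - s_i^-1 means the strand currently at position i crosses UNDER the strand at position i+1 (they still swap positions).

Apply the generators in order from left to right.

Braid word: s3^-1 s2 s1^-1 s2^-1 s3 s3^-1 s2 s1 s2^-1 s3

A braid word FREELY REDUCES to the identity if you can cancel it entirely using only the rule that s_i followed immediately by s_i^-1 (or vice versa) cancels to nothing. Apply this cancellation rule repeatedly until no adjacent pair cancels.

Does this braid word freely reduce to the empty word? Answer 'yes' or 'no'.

Gen 1 (s3^-1): push. Stack: [s3^-1]
Gen 2 (s2): push. Stack: [s3^-1 s2]
Gen 3 (s1^-1): push. Stack: [s3^-1 s2 s1^-1]
Gen 4 (s2^-1): push. Stack: [s3^-1 s2 s1^-1 s2^-1]
Gen 5 (s3): push. Stack: [s3^-1 s2 s1^-1 s2^-1 s3]
Gen 6 (s3^-1): cancels prior s3. Stack: [s3^-1 s2 s1^-1 s2^-1]
Gen 7 (s2): cancels prior s2^-1. Stack: [s3^-1 s2 s1^-1]
Gen 8 (s1): cancels prior s1^-1. Stack: [s3^-1 s2]
Gen 9 (s2^-1): cancels prior s2. Stack: [s3^-1]
Gen 10 (s3): cancels prior s3^-1. Stack: []
Reduced word: (empty)

Answer: yes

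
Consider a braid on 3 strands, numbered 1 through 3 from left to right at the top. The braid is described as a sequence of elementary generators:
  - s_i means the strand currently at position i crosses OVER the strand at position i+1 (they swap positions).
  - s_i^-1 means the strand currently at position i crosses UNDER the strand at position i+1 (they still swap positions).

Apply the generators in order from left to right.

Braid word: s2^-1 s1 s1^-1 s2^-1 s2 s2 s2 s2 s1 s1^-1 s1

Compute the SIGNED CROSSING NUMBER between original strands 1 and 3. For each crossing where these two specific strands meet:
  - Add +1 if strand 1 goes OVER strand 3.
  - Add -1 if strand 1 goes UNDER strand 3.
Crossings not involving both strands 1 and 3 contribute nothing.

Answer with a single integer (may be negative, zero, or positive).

Answer: 2

Derivation:
Gen 1: crossing 2x3. Both 1&3? no. Sum: 0
Gen 2: 1 over 3. Both 1&3? yes. Contrib: +1. Sum: 1
Gen 3: 3 under 1. Both 1&3? yes. Contrib: +1. Sum: 2
Gen 4: crossing 3x2. Both 1&3? no. Sum: 2
Gen 5: crossing 2x3. Both 1&3? no. Sum: 2
Gen 6: crossing 3x2. Both 1&3? no. Sum: 2
Gen 7: crossing 2x3. Both 1&3? no. Sum: 2
Gen 8: crossing 3x2. Both 1&3? no. Sum: 2
Gen 9: crossing 1x2. Both 1&3? no. Sum: 2
Gen 10: crossing 2x1. Both 1&3? no. Sum: 2
Gen 11: crossing 1x2. Both 1&3? no. Sum: 2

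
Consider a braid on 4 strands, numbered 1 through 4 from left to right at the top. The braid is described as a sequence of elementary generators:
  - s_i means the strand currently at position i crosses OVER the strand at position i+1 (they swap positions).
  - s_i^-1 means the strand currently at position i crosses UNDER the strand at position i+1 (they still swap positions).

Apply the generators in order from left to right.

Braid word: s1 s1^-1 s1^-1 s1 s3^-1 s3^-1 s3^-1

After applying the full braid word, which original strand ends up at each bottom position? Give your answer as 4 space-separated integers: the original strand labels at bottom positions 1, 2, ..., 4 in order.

Answer: 1 2 4 3

Derivation:
Gen 1 (s1): strand 1 crosses over strand 2. Perm now: [2 1 3 4]
Gen 2 (s1^-1): strand 2 crosses under strand 1. Perm now: [1 2 3 4]
Gen 3 (s1^-1): strand 1 crosses under strand 2. Perm now: [2 1 3 4]
Gen 4 (s1): strand 2 crosses over strand 1. Perm now: [1 2 3 4]
Gen 5 (s3^-1): strand 3 crosses under strand 4. Perm now: [1 2 4 3]
Gen 6 (s3^-1): strand 4 crosses under strand 3. Perm now: [1 2 3 4]
Gen 7 (s3^-1): strand 3 crosses under strand 4. Perm now: [1 2 4 3]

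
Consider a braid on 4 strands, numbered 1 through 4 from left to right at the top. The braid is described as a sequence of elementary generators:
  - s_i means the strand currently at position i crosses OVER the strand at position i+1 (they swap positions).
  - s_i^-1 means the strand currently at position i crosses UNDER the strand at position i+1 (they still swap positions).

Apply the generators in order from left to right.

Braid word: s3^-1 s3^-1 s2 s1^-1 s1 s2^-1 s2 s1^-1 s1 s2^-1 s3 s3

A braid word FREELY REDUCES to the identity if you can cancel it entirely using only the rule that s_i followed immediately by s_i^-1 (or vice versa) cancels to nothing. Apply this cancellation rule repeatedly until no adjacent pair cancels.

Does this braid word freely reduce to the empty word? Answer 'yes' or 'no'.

Answer: yes

Derivation:
Gen 1 (s3^-1): push. Stack: [s3^-1]
Gen 2 (s3^-1): push. Stack: [s3^-1 s3^-1]
Gen 3 (s2): push. Stack: [s3^-1 s3^-1 s2]
Gen 4 (s1^-1): push. Stack: [s3^-1 s3^-1 s2 s1^-1]
Gen 5 (s1): cancels prior s1^-1. Stack: [s3^-1 s3^-1 s2]
Gen 6 (s2^-1): cancels prior s2. Stack: [s3^-1 s3^-1]
Gen 7 (s2): push. Stack: [s3^-1 s3^-1 s2]
Gen 8 (s1^-1): push. Stack: [s3^-1 s3^-1 s2 s1^-1]
Gen 9 (s1): cancels prior s1^-1. Stack: [s3^-1 s3^-1 s2]
Gen 10 (s2^-1): cancels prior s2. Stack: [s3^-1 s3^-1]
Gen 11 (s3): cancels prior s3^-1. Stack: [s3^-1]
Gen 12 (s3): cancels prior s3^-1. Stack: []
Reduced word: (empty)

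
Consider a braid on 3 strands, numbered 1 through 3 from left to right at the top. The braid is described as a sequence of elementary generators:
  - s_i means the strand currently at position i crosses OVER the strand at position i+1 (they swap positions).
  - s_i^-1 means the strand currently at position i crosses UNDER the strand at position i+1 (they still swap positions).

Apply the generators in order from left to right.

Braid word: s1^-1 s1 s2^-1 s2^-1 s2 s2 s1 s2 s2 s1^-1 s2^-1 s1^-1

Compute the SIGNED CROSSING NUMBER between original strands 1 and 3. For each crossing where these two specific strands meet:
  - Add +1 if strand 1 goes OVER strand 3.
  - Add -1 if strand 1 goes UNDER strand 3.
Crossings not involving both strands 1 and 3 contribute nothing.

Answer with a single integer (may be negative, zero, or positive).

Answer: -1

Derivation:
Gen 1: crossing 1x2. Both 1&3? no. Sum: 0
Gen 2: crossing 2x1. Both 1&3? no. Sum: 0
Gen 3: crossing 2x3. Both 1&3? no. Sum: 0
Gen 4: crossing 3x2. Both 1&3? no. Sum: 0
Gen 5: crossing 2x3. Both 1&3? no. Sum: 0
Gen 6: crossing 3x2. Both 1&3? no. Sum: 0
Gen 7: crossing 1x2. Both 1&3? no. Sum: 0
Gen 8: 1 over 3. Both 1&3? yes. Contrib: +1. Sum: 1
Gen 9: 3 over 1. Both 1&3? yes. Contrib: -1. Sum: 0
Gen 10: crossing 2x1. Both 1&3? no. Sum: 0
Gen 11: crossing 2x3. Both 1&3? no. Sum: 0
Gen 12: 1 under 3. Both 1&3? yes. Contrib: -1. Sum: -1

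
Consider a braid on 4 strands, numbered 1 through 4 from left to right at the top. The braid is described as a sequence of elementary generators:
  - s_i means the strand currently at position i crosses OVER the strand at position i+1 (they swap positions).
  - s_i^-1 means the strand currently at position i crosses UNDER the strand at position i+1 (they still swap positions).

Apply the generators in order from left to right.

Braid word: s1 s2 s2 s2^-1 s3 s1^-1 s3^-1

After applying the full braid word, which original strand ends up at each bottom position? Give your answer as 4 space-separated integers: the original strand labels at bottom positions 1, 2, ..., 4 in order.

Answer: 3 2 1 4

Derivation:
Gen 1 (s1): strand 1 crosses over strand 2. Perm now: [2 1 3 4]
Gen 2 (s2): strand 1 crosses over strand 3. Perm now: [2 3 1 4]
Gen 3 (s2): strand 3 crosses over strand 1. Perm now: [2 1 3 4]
Gen 4 (s2^-1): strand 1 crosses under strand 3. Perm now: [2 3 1 4]
Gen 5 (s3): strand 1 crosses over strand 4. Perm now: [2 3 4 1]
Gen 6 (s1^-1): strand 2 crosses under strand 3. Perm now: [3 2 4 1]
Gen 7 (s3^-1): strand 4 crosses under strand 1. Perm now: [3 2 1 4]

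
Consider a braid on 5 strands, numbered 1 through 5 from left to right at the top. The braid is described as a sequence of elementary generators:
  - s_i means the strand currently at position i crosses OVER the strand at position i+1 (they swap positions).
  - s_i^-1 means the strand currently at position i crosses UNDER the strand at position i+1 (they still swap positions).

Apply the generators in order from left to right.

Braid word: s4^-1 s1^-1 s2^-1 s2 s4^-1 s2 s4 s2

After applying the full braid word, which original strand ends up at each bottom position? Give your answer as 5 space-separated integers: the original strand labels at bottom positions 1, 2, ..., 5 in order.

Answer: 2 1 3 5 4

Derivation:
Gen 1 (s4^-1): strand 4 crosses under strand 5. Perm now: [1 2 3 5 4]
Gen 2 (s1^-1): strand 1 crosses under strand 2. Perm now: [2 1 3 5 4]
Gen 3 (s2^-1): strand 1 crosses under strand 3. Perm now: [2 3 1 5 4]
Gen 4 (s2): strand 3 crosses over strand 1. Perm now: [2 1 3 5 4]
Gen 5 (s4^-1): strand 5 crosses under strand 4. Perm now: [2 1 3 4 5]
Gen 6 (s2): strand 1 crosses over strand 3. Perm now: [2 3 1 4 5]
Gen 7 (s4): strand 4 crosses over strand 5. Perm now: [2 3 1 5 4]
Gen 8 (s2): strand 3 crosses over strand 1. Perm now: [2 1 3 5 4]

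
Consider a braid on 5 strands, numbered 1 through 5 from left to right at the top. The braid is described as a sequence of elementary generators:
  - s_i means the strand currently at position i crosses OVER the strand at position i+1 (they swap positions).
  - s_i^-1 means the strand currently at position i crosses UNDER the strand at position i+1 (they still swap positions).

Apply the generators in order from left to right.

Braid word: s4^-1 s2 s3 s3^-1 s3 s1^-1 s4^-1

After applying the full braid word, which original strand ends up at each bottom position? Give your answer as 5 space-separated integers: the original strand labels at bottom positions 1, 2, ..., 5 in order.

Gen 1 (s4^-1): strand 4 crosses under strand 5. Perm now: [1 2 3 5 4]
Gen 2 (s2): strand 2 crosses over strand 3. Perm now: [1 3 2 5 4]
Gen 3 (s3): strand 2 crosses over strand 5. Perm now: [1 3 5 2 4]
Gen 4 (s3^-1): strand 5 crosses under strand 2. Perm now: [1 3 2 5 4]
Gen 5 (s3): strand 2 crosses over strand 5. Perm now: [1 3 5 2 4]
Gen 6 (s1^-1): strand 1 crosses under strand 3. Perm now: [3 1 5 2 4]
Gen 7 (s4^-1): strand 2 crosses under strand 4. Perm now: [3 1 5 4 2]

Answer: 3 1 5 4 2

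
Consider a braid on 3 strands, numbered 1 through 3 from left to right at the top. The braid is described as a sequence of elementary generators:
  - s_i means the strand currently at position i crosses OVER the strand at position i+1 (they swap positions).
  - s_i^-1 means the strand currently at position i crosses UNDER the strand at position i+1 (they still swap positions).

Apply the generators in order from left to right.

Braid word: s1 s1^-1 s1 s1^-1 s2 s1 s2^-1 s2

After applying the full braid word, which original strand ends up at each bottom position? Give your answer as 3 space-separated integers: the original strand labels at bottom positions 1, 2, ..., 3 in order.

Gen 1 (s1): strand 1 crosses over strand 2. Perm now: [2 1 3]
Gen 2 (s1^-1): strand 2 crosses under strand 1. Perm now: [1 2 3]
Gen 3 (s1): strand 1 crosses over strand 2. Perm now: [2 1 3]
Gen 4 (s1^-1): strand 2 crosses under strand 1. Perm now: [1 2 3]
Gen 5 (s2): strand 2 crosses over strand 3. Perm now: [1 3 2]
Gen 6 (s1): strand 1 crosses over strand 3. Perm now: [3 1 2]
Gen 7 (s2^-1): strand 1 crosses under strand 2. Perm now: [3 2 1]
Gen 8 (s2): strand 2 crosses over strand 1. Perm now: [3 1 2]

Answer: 3 1 2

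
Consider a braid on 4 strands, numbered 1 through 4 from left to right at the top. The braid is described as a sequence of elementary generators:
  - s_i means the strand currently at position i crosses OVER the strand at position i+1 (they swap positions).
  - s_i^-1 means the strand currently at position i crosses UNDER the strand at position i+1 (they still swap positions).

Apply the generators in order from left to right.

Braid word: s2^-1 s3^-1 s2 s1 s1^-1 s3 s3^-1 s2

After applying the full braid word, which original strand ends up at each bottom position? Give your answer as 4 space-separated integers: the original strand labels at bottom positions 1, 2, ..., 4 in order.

Answer: 1 3 4 2

Derivation:
Gen 1 (s2^-1): strand 2 crosses under strand 3. Perm now: [1 3 2 4]
Gen 2 (s3^-1): strand 2 crosses under strand 4. Perm now: [1 3 4 2]
Gen 3 (s2): strand 3 crosses over strand 4. Perm now: [1 4 3 2]
Gen 4 (s1): strand 1 crosses over strand 4. Perm now: [4 1 3 2]
Gen 5 (s1^-1): strand 4 crosses under strand 1. Perm now: [1 4 3 2]
Gen 6 (s3): strand 3 crosses over strand 2. Perm now: [1 4 2 3]
Gen 7 (s3^-1): strand 2 crosses under strand 3. Perm now: [1 4 3 2]
Gen 8 (s2): strand 4 crosses over strand 3. Perm now: [1 3 4 2]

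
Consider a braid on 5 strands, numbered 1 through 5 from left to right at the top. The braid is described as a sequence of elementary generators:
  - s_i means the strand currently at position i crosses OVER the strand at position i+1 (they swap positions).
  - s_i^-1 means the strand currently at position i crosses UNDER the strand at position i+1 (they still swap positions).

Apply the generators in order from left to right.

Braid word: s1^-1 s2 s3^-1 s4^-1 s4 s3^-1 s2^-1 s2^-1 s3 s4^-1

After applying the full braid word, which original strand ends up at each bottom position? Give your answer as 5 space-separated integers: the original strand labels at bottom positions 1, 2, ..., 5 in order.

Answer: 2 3 4 5 1

Derivation:
Gen 1 (s1^-1): strand 1 crosses under strand 2. Perm now: [2 1 3 4 5]
Gen 2 (s2): strand 1 crosses over strand 3. Perm now: [2 3 1 4 5]
Gen 3 (s3^-1): strand 1 crosses under strand 4. Perm now: [2 3 4 1 5]
Gen 4 (s4^-1): strand 1 crosses under strand 5. Perm now: [2 3 4 5 1]
Gen 5 (s4): strand 5 crosses over strand 1. Perm now: [2 3 4 1 5]
Gen 6 (s3^-1): strand 4 crosses under strand 1. Perm now: [2 3 1 4 5]
Gen 7 (s2^-1): strand 3 crosses under strand 1. Perm now: [2 1 3 4 5]
Gen 8 (s2^-1): strand 1 crosses under strand 3. Perm now: [2 3 1 4 5]
Gen 9 (s3): strand 1 crosses over strand 4. Perm now: [2 3 4 1 5]
Gen 10 (s4^-1): strand 1 crosses under strand 5. Perm now: [2 3 4 5 1]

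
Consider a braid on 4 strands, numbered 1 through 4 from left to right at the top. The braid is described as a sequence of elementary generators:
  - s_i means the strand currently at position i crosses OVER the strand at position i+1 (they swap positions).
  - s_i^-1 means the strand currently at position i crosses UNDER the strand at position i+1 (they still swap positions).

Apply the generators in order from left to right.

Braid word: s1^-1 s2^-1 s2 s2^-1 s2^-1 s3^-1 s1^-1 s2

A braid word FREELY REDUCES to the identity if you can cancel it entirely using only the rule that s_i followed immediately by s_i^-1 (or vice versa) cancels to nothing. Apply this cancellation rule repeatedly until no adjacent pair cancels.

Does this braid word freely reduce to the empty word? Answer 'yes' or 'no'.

Answer: no

Derivation:
Gen 1 (s1^-1): push. Stack: [s1^-1]
Gen 2 (s2^-1): push. Stack: [s1^-1 s2^-1]
Gen 3 (s2): cancels prior s2^-1. Stack: [s1^-1]
Gen 4 (s2^-1): push. Stack: [s1^-1 s2^-1]
Gen 5 (s2^-1): push. Stack: [s1^-1 s2^-1 s2^-1]
Gen 6 (s3^-1): push. Stack: [s1^-1 s2^-1 s2^-1 s3^-1]
Gen 7 (s1^-1): push. Stack: [s1^-1 s2^-1 s2^-1 s3^-1 s1^-1]
Gen 8 (s2): push. Stack: [s1^-1 s2^-1 s2^-1 s3^-1 s1^-1 s2]
Reduced word: s1^-1 s2^-1 s2^-1 s3^-1 s1^-1 s2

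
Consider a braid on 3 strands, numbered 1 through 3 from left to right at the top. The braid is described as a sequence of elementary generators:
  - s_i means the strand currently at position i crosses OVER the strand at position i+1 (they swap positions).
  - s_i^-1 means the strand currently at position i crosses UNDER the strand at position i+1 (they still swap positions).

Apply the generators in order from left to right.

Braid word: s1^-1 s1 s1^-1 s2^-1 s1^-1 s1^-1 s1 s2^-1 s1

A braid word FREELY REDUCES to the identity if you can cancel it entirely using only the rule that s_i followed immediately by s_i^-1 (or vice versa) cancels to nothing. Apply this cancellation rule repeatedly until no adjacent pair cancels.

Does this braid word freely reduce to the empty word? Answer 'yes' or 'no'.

Answer: no

Derivation:
Gen 1 (s1^-1): push. Stack: [s1^-1]
Gen 2 (s1): cancels prior s1^-1. Stack: []
Gen 3 (s1^-1): push. Stack: [s1^-1]
Gen 4 (s2^-1): push. Stack: [s1^-1 s2^-1]
Gen 5 (s1^-1): push. Stack: [s1^-1 s2^-1 s1^-1]
Gen 6 (s1^-1): push. Stack: [s1^-1 s2^-1 s1^-1 s1^-1]
Gen 7 (s1): cancels prior s1^-1. Stack: [s1^-1 s2^-1 s1^-1]
Gen 8 (s2^-1): push. Stack: [s1^-1 s2^-1 s1^-1 s2^-1]
Gen 9 (s1): push. Stack: [s1^-1 s2^-1 s1^-1 s2^-1 s1]
Reduced word: s1^-1 s2^-1 s1^-1 s2^-1 s1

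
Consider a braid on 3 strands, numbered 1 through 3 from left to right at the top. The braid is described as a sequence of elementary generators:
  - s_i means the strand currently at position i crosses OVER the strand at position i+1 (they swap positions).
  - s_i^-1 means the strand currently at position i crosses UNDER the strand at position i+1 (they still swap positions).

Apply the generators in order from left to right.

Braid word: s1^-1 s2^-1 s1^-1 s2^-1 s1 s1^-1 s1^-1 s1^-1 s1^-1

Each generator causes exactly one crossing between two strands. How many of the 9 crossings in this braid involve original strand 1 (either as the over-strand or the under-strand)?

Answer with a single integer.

Answer: 8

Derivation:
Gen 1: crossing 1x2. Involves strand 1? yes. Count so far: 1
Gen 2: crossing 1x3. Involves strand 1? yes. Count so far: 2
Gen 3: crossing 2x3. Involves strand 1? no. Count so far: 2
Gen 4: crossing 2x1. Involves strand 1? yes. Count so far: 3
Gen 5: crossing 3x1. Involves strand 1? yes. Count so far: 4
Gen 6: crossing 1x3. Involves strand 1? yes. Count so far: 5
Gen 7: crossing 3x1. Involves strand 1? yes. Count so far: 6
Gen 8: crossing 1x3. Involves strand 1? yes. Count so far: 7
Gen 9: crossing 3x1. Involves strand 1? yes. Count so far: 8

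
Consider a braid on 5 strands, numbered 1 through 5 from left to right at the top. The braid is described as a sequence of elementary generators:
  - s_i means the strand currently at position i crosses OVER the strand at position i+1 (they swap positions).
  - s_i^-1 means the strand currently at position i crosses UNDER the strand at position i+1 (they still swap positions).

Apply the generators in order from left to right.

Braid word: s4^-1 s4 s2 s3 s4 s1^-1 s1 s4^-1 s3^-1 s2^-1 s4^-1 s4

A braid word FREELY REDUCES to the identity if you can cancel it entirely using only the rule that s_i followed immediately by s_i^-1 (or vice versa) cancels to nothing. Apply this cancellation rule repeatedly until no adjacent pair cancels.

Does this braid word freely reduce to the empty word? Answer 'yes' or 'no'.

Gen 1 (s4^-1): push. Stack: [s4^-1]
Gen 2 (s4): cancels prior s4^-1. Stack: []
Gen 3 (s2): push. Stack: [s2]
Gen 4 (s3): push. Stack: [s2 s3]
Gen 5 (s4): push. Stack: [s2 s3 s4]
Gen 6 (s1^-1): push. Stack: [s2 s3 s4 s1^-1]
Gen 7 (s1): cancels prior s1^-1. Stack: [s2 s3 s4]
Gen 8 (s4^-1): cancels prior s4. Stack: [s2 s3]
Gen 9 (s3^-1): cancels prior s3. Stack: [s2]
Gen 10 (s2^-1): cancels prior s2. Stack: []
Gen 11 (s4^-1): push. Stack: [s4^-1]
Gen 12 (s4): cancels prior s4^-1. Stack: []
Reduced word: (empty)

Answer: yes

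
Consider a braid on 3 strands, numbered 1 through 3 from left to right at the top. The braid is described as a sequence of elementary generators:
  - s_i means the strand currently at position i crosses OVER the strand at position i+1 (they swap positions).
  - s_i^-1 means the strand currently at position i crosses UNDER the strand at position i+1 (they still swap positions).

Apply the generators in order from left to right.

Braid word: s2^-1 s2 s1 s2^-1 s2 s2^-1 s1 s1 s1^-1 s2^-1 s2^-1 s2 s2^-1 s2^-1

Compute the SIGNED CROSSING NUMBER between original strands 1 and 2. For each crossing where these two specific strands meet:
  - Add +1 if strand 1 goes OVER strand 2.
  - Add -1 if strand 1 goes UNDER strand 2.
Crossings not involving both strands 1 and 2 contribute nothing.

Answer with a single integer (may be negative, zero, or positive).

Answer: 0

Derivation:
Gen 1: crossing 2x3. Both 1&2? no. Sum: 0
Gen 2: crossing 3x2. Both 1&2? no. Sum: 0
Gen 3: 1 over 2. Both 1&2? yes. Contrib: +1. Sum: 1
Gen 4: crossing 1x3. Both 1&2? no. Sum: 1
Gen 5: crossing 3x1. Both 1&2? no. Sum: 1
Gen 6: crossing 1x3. Both 1&2? no. Sum: 1
Gen 7: crossing 2x3. Both 1&2? no. Sum: 1
Gen 8: crossing 3x2. Both 1&2? no. Sum: 1
Gen 9: crossing 2x3. Both 1&2? no. Sum: 1
Gen 10: 2 under 1. Both 1&2? yes. Contrib: +1. Sum: 2
Gen 11: 1 under 2. Both 1&2? yes. Contrib: -1. Sum: 1
Gen 12: 2 over 1. Both 1&2? yes. Contrib: -1. Sum: 0
Gen 13: 1 under 2. Both 1&2? yes. Contrib: -1. Sum: -1
Gen 14: 2 under 1. Both 1&2? yes. Contrib: +1. Sum: 0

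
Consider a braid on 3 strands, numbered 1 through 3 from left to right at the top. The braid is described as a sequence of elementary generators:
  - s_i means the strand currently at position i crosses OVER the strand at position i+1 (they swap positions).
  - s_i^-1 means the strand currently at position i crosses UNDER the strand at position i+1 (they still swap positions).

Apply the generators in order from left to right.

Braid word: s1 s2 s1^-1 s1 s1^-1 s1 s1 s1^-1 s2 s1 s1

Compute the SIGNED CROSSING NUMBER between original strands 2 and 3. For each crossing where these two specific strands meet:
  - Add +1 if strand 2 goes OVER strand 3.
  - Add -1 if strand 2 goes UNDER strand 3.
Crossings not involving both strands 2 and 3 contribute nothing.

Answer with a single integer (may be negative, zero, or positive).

Answer: -2

Derivation:
Gen 1: crossing 1x2. Both 2&3? no. Sum: 0
Gen 2: crossing 1x3. Both 2&3? no. Sum: 0
Gen 3: 2 under 3. Both 2&3? yes. Contrib: -1. Sum: -1
Gen 4: 3 over 2. Both 2&3? yes. Contrib: -1. Sum: -2
Gen 5: 2 under 3. Both 2&3? yes. Contrib: -1. Sum: -3
Gen 6: 3 over 2. Both 2&3? yes. Contrib: -1. Sum: -4
Gen 7: 2 over 3. Both 2&3? yes. Contrib: +1. Sum: -3
Gen 8: 3 under 2. Both 2&3? yes. Contrib: +1. Sum: -2
Gen 9: crossing 3x1. Both 2&3? no. Sum: -2
Gen 10: crossing 2x1. Both 2&3? no. Sum: -2
Gen 11: crossing 1x2. Both 2&3? no. Sum: -2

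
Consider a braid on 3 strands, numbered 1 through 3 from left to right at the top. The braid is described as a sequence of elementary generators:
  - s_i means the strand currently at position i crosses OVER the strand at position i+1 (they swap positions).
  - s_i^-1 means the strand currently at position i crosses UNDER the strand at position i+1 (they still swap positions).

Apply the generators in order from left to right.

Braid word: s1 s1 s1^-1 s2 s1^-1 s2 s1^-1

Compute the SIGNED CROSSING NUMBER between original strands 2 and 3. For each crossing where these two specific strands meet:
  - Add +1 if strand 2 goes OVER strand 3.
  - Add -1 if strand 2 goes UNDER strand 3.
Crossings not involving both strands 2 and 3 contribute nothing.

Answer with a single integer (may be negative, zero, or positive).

Answer: -1

Derivation:
Gen 1: crossing 1x2. Both 2&3? no. Sum: 0
Gen 2: crossing 2x1. Both 2&3? no. Sum: 0
Gen 3: crossing 1x2. Both 2&3? no. Sum: 0
Gen 4: crossing 1x3. Both 2&3? no. Sum: 0
Gen 5: 2 under 3. Both 2&3? yes. Contrib: -1. Sum: -1
Gen 6: crossing 2x1. Both 2&3? no. Sum: -1
Gen 7: crossing 3x1. Both 2&3? no. Sum: -1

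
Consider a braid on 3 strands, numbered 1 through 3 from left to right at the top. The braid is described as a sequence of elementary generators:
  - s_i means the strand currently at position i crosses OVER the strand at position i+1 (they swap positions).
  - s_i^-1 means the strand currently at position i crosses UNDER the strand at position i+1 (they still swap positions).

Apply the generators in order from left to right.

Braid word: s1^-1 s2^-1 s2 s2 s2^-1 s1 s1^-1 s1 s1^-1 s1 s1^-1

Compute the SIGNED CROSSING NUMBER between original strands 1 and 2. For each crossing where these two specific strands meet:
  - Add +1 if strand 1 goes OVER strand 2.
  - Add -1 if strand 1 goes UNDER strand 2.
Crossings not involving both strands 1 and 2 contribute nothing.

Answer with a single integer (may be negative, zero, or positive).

Answer: -7

Derivation:
Gen 1: 1 under 2. Both 1&2? yes. Contrib: -1. Sum: -1
Gen 2: crossing 1x3. Both 1&2? no. Sum: -1
Gen 3: crossing 3x1. Both 1&2? no. Sum: -1
Gen 4: crossing 1x3. Both 1&2? no. Sum: -1
Gen 5: crossing 3x1. Both 1&2? no. Sum: -1
Gen 6: 2 over 1. Both 1&2? yes. Contrib: -1. Sum: -2
Gen 7: 1 under 2. Both 1&2? yes. Contrib: -1. Sum: -3
Gen 8: 2 over 1. Both 1&2? yes. Contrib: -1. Sum: -4
Gen 9: 1 under 2. Both 1&2? yes. Contrib: -1. Sum: -5
Gen 10: 2 over 1. Both 1&2? yes. Contrib: -1. Sum: -6
Gen 11: 1 under 2. Both 1&2? yes. Contrib: -1. Sum: -7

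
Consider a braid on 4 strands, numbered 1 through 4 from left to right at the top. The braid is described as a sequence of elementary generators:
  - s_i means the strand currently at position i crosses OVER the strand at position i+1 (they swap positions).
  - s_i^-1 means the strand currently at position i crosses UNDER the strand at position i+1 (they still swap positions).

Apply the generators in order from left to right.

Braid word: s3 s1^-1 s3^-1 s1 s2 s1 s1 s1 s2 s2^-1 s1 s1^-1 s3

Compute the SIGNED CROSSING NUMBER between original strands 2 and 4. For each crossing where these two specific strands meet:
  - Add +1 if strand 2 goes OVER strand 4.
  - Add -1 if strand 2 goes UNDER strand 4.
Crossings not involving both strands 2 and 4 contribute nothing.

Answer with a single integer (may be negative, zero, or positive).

Answer: 1

Derivation:
Gen 1: crossing 3x4. Both 2&4? no. Sum: 0
Gen 2: crossing 1x2. Both 2&4? no. Sum: 0
Gen 3: crossing 4x3. Both 2&4? no. Sum: 0
Gen 4: crossing 2x1. Both 2&4? no. Sum: 0
Gen 5: crossing 2x3. Both 2&4? no. Sum: 0
Gen 6: crossing 1x3. Both 2&4? no. Sum: 0
Gen 7: crossing 3x1. Both 2&4? no. Sum: 0
Gen 8: crossing 1x3. Both 2&4? no. Sum: 0
Gen 9: crossing 1x2. Both 2&4? no. Sum: 0
Gen 10: crossing 2x1. Both 2&4? no. Sum: 0
Gen 11: crossing 3x1. Both 2&4? no. Sum: 0
Gen 12: crossing 1x3. Both 2&4? no. Sum: 0
Gen 13: 2 over 4. Both 2&4? yes. Contrib: +1. Sum: 1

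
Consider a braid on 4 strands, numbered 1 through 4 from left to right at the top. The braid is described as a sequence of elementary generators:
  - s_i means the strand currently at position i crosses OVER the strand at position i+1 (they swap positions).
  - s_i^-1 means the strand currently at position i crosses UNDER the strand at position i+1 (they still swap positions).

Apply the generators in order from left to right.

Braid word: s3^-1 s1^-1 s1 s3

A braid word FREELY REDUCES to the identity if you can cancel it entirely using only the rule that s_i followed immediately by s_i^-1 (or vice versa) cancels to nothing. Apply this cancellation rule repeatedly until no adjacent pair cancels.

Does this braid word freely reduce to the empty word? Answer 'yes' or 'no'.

Gen 1 (s3^-1): push. Stack: [s3^-1]
Gen 2 (s1^-1): push. Stack: [s3^-1 s1^-1]
Gen 3 (s1): cancels prior s1^-1. Stack: [s3^-1]
Gen 4 (s3): cancels prior s3^-1. Stack: []
Reduced word: (empty)

Answer: yes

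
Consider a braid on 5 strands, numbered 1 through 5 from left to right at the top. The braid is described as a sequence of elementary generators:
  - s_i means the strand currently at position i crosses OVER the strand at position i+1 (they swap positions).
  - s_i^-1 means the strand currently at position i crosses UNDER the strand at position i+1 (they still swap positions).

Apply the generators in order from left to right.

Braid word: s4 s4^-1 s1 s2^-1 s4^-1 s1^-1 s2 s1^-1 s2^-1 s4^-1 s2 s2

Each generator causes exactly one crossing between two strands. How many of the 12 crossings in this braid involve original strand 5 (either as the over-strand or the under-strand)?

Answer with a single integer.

Answer: 4

Derivation:
Gen 1: crossing 4x5. Involves strand 5? yes. Count so far: 1
Gen 2: crossing 5x4. Involves strand 5? yes. Count so far: 2
Gen 3: crossing 1x2. Involves strand 5? no. Count so far: 2
Gen 4: crossing 1x3. Involves strand 5? no. Count so far: 2
Gen 5: crossing 4x5. Involves strand 5? yes. Count so far: 3
Gen 6: crossing 2x3. Involves strand 5? no. Count so far: 3
Gen 7: crossing 2x1. Involves strand 5? no. Count so far: 3
Gen 8: crossing 3x1. Involves strand 5? no. Count so far: 3
Gen 9: crossing 3x2. Involves strand 5? no. Count so far: 3
Gen 10: crossing 5x4. Involves strand 5? yes. Count so far: 4
Gen 11: crossing 2x3. Involves strand 5? no. Count so far: 4
Gen 12: crossing 3x2. Involves strand 5? no. Count so far: 4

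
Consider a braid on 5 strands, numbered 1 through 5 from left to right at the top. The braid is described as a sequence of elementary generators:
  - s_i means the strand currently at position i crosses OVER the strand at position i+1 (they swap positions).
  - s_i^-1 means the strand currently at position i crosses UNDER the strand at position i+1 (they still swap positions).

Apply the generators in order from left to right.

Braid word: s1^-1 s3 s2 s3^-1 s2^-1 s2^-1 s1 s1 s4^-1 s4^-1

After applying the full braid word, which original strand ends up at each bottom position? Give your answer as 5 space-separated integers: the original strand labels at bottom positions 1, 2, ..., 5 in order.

Gen 1 (s1^-1): strand 1 crosses under strand 2. Perm now: [2 1 3 4 5]
Gen 2 (s3): strand 3 crosses over strand 4. Perm now: [2 1 4 3 5]
Gen 3 (s2): strand 1 crosses over strand 4. Perm now: [2 4 1 3 5]
Gen 4 (s3^-1): strand 1 crosses under strand 3. Perm now: [2 4 3 1 5]
Gen 5 (s2^-1): strand 4 crosses under strand 3. Perm now: [2 3 4 1 5]
Gen 6 (s2^-1): strand 3 crosses under strand 4. Perm now: [2 4 3 1 5]
Gen 7 (s1): strand 2 crosses over strand 4. Perm now: [4 2 3 1 5]
Gen 8 (s1): strand 4 crosses over strand 2. Perm now: [2 4 3 1 5]
Gen 9 (s4^-1): strand 1 crosses under strand 5. Perm now: [2 4 3 5 1]
Gen 10 (s4^-1): strand 5 crosses under strand 1. Perm now: [2 4 3 1 5]

Answer: 2 4 3 1 5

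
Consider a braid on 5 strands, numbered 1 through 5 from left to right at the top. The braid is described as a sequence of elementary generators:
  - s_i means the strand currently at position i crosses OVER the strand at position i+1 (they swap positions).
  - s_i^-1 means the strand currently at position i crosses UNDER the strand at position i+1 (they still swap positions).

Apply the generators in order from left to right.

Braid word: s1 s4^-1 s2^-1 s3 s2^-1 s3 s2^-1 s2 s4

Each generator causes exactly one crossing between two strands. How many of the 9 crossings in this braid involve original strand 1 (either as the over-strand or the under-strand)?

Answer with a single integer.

Answer: 6

Derivation:
Gen 1: crossing 1x2. Involves strand 1? yes. Count so far: 1
Gen 2: crossing 4x5. Involves strand 1? no. Count so far: 1
Gen 3: crossing 1x3. Involves strand 1? yes. Count so far: 2
Gen 4: crossing 1x5. Involves strand 1? yes. Count so far: 3
Gen 5: crossing 3x5. Involves strand 1? no. Count so far: 3
Gen 6: crossing 3x1. Involves strand 1? yes. Count so far: 4
Gen 7: crossing 5x1. Involves strand 1? yes. Count so far: 5
Gen 8: crossing 1x5. Involves strand 1? yes. Count so far: 6
Gen 9: crossing 3x4. Involves strand 1? no. Count so far: 6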